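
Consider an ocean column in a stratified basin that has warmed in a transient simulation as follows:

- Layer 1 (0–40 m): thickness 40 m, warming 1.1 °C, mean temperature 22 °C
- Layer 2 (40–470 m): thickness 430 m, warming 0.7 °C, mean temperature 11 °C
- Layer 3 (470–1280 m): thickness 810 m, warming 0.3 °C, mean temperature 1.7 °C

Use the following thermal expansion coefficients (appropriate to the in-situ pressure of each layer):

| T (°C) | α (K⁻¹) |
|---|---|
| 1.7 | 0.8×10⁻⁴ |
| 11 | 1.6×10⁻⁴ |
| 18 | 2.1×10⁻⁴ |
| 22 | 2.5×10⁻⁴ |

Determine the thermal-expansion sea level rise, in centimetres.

Layer 1 at 22 °C → α = 2.5×10⁻⁴ K⁻¹
Layer 2 at 11 °C → α = 1.6×10⁻⁴ K⁻¹
Layer 3 at 1.7 °C → α = 0.8×10⁻⁴ K⁻¹
Layer 1: 2.5×10⁻⁴ × 1.1 × 40 = 0.01100 m
Layer 2: 0.7 × 430 × 1.6×10⁻⁴ = 0.04816 m
Layer 3: 0.8×10⁻⁴ × 810 × 0.3 = 0.01944 m
Δh = 0.01100 + 0.04816 + 0.01944 = 0.07860 m ≈ 7.86 cm

about 7.86 cm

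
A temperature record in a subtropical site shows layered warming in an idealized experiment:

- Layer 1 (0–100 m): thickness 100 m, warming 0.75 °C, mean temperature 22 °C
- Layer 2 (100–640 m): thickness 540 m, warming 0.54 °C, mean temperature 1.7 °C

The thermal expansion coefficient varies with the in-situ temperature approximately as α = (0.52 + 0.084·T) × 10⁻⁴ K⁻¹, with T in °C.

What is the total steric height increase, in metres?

about 0.0371 m

Layer 1: α = (0.52 + 0.084×22)×10⁻⁴ = 2.368×10⁻⁴ K⁻¹
Layer 2: α = (0.52 + 0.084×1.7)×10⁻⁴ = 0.6628×10⁻⁴ K⁻¹
0–100 m: 2.368×10⁻⁴ × 0.75 × 100 = 0.01776 m
540 × 0.54 × 0.6628×10⁻⁴ = 0.019327248 m
Δh = 0.01776 + 0.019327248 = 0.037087248 m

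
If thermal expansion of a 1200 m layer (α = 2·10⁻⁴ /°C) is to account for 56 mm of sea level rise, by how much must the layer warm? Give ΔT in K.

ΔT = Δh/(αH) = 0.056 / (2×10⁻⁴ × 1200) ≈ 0.2333 K

ΔT ≈ 0.233 K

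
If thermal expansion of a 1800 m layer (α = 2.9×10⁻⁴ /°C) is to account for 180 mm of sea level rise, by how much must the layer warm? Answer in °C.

ΔT = Δh/(αH) = 0.18 / (2.9×10⁻⁴ × 1800) ≈ 0.3448 °C

ΔT ≈ 0.345 °C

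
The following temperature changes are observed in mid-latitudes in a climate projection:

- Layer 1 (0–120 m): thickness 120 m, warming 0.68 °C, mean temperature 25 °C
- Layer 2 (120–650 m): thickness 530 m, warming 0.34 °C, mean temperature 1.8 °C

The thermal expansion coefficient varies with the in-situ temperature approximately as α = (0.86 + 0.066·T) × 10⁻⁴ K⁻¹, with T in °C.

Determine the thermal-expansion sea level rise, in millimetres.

Layer 1: α = (0.86 + 0.066×25)×10⁻⁴ = 2.51×10⁻⁴ K⁻¹
Layer 2: α = (0.86 + 0.066×1.8)×10⁻⁴ = 0.9788×10⁻⁴ K⁻¹
0–120 m: 120 × 2.51×10⁻⁴ × 0.68 = 0.0204816 m
Layer 2: 530 × 0.9788×10⁻⁴ × 0.34 = 0.017637976 m
Δh = 0.0204816 + 0.017637976 = 0.038119576 m

38 mm of thermosteric rise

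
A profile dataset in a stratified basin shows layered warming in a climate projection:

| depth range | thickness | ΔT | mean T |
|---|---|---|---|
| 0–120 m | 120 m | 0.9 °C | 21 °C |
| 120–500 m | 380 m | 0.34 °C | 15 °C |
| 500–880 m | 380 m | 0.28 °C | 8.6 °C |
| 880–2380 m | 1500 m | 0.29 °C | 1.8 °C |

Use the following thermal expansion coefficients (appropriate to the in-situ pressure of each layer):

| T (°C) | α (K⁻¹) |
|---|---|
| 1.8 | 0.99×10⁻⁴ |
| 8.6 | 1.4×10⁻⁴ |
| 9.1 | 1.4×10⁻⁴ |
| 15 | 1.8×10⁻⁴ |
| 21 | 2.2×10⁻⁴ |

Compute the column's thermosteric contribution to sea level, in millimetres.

Layer 1 at 21 °C → α = 2.2×10⁻⁴ K⁻¹
Layer 2 at 15 °C → α = 1.8×10⁻⁴ K⁻¹
Layer 3 at 8.6 °C → α = 1.4×10⁻⁴ K⁻¹
Layer 4 at 1.8 °C → α = 0.99×10⁻⁴ K⁻¹
0–120 m: 2.2×10⁻⁴ × 120 × 0.9 = 0.02376 m
120–500 m: 1.8×10⁻⁴ × 380 × 0.34 = 0.023256 m
0.28 × 380 × 1.4×10⁻⁴ = 0.014896 m
Layer 4: 0.29 × 0.99×10⁻⁴ × 1500 = 0.043065 m
Δh = 0.02376 + 0.023256 + 0.014896 + 0.043065 = 0.104977 m ≈ 100 mm

100 mm of thermosteric rise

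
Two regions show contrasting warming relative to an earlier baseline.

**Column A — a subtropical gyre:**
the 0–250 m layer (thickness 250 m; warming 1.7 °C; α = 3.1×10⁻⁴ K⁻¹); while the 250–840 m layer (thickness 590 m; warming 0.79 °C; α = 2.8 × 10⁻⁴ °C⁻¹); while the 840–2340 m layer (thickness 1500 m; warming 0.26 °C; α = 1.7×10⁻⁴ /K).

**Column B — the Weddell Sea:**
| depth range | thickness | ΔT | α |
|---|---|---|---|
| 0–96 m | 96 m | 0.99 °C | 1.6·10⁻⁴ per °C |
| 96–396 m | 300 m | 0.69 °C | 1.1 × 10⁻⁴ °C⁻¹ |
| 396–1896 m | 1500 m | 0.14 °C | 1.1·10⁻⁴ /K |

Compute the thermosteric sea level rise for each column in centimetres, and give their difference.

Δh_A ≈ 32.9 cm, Δh_B ≈ 6.11 cm; difference ≈ 26.7 cm

A 0–250 m: 3.1×10⁻⁴ × 1.7 × 250 = 0.13175 m
A 2.8×10⁻⁴ × 0.79 × 590 = 0.130508 m
A Layer 3: 0.26 × 1.7×10⁻⁴ × 1500 = 0.06630 m
A total: 0.328558 m
B 0–96 m: 0.99 × 96 × 1.6×10⁻⁴ = 0.0152064 m
B 1.1×10⁻⁴ × 300 × 0.69 = 0.02277 m
B Layer 3: 1500 × 0.14 × 1.1×10⁻⁴ = 0.02310 m
B total: 0.0610764 m
Difference: 0.328558 − 0.0610764 = 0.2674816 m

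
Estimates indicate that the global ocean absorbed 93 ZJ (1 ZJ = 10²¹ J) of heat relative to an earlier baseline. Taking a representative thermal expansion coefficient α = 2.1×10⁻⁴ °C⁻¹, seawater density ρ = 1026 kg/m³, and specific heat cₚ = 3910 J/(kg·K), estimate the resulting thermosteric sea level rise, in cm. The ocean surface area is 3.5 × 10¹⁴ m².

Per unit area: Q = 93×10²¹ / (3.5×10¹⁴) ≈ 2.657×10⁸ J/m²
Δh = αQ/(ρcₚ) = 2.1×10⁻⁴ × 2.657×10⁸ / (1026 × 3910) ≈ 0.013909 m

Δh = 1.39 cm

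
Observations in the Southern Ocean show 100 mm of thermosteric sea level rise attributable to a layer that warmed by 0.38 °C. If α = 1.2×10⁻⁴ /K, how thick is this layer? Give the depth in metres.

H ≈ 2190 m

H = Δh/(αΔT) = 0.1 / (1.2×10⁻⁴ × 0.38) ≈ 2193 m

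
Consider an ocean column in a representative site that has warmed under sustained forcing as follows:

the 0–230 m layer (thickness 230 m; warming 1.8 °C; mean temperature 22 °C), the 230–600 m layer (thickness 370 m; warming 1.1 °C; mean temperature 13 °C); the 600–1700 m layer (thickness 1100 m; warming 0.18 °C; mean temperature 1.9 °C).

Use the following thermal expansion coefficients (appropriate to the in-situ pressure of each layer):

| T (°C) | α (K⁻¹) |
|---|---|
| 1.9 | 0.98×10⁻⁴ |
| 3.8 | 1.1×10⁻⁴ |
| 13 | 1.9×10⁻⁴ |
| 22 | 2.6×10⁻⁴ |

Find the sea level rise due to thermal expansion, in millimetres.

Layer 1 at 22 °C → α = 2.6×10⁻⁴ K⁻¹
Layer 2 at 13 °C → α = 1.9×10⁻⁴ K⁻¹
Layer 3 at 1.9 °C → α = 0.98×10⁻⁴ K⁻¹
230 × 2.6×10⁻⁴ × 1.8 = 0.10764 m
Layer 2: 370 × 1.1 × 1.9×10⁻⁴ = 0.07733 m
0.18 × 1100 × 0.98×10⁻⁴ = 0.019404 m
Δh = 0.10764 + 0.07733 + 0.019404 = 0.204374 m

204 mm of thermosteric rise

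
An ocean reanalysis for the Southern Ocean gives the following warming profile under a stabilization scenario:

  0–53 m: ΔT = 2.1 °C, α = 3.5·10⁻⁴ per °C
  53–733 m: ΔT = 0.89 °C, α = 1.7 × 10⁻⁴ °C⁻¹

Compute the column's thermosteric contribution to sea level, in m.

0–53 m: 2.1 × 53 × 3.5×10⁻⁴ = 0.038955 m
Layer 2: 1.7×10⁻⁴ × 0.89 × 680 = 0.102884 m
Δh = 0.038955 + 0.102884 = 0.141839 m

Δh = 0.142 m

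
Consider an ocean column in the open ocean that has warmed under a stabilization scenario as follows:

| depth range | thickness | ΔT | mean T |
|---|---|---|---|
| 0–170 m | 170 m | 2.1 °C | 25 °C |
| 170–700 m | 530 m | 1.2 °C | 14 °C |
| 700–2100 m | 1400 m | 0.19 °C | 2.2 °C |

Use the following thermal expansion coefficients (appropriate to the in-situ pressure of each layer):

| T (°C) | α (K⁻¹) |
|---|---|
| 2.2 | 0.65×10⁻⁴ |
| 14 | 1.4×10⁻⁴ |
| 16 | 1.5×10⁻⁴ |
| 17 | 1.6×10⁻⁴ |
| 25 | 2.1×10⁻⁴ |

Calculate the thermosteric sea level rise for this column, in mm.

Layer 1 at 25 °C → α = 2.1×10⁻⁴ K⁻¹
Layer 2 at 14 °C → α = 1.4×10⁻⁴ K⁻¹
Layer 3 at 2.2 °C → α = 0.65×10⁻⁴ K⁻¹
0–170 m: 170 × 2.1 × 2.1×10⁻⁴ = 0.07497 m
Layer 2: 530 × 1.2 × 1.4×10⁻⁴ = 0.08904 m
700–2100 m: 1400 × 0.19 × 0.65×10⁻⁴ = 0.01729 m
Δh = 0.07497 + 0.08904 + 0.01729 = 0.18130 m

about 180 mm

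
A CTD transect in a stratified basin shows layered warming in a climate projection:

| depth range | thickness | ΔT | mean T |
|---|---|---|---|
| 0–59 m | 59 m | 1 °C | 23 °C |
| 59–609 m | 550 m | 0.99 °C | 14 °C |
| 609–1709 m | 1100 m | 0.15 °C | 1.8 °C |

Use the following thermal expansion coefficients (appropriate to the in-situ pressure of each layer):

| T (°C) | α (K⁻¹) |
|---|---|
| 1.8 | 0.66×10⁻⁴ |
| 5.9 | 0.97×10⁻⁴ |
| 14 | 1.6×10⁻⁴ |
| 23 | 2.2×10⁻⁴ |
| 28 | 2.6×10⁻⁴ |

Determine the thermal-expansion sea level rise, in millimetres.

111 mm of thermosteric rise

Layer 1 at 23 °C → α = 2.2×10⁻⁴ K⁻¹
Layer 2 at 14 °C → α = 1.6×10⁻⁴ K⁻¹
Layer 3 at 1.8 °C → α = 0.66×10⁻⁴ K⁻¹
2.2×10⁻⁴ × 1 × 59 = 0.01298 m
59–609 m: 0.99 × 1.6×10⁻⁴ × 550 = 0.08712 m
1100 × 0.15 × 0.66×10⁻⁴ = 0.01089 m
Δh = 0.01298 + 0.08712 + 0.01089 = 0.11099 m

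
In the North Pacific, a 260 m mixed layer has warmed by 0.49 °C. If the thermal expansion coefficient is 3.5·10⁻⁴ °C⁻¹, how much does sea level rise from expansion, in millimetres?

Δh = αΔT·H = 3.5×10⁻⁴ × 0.49 × 260 = 0.04459 m

Δh ≈ 44.6 mm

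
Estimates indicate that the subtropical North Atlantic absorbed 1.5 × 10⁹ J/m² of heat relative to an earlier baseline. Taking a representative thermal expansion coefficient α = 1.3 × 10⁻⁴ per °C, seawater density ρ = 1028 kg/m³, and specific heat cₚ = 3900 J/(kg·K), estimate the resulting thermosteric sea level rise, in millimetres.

Δh = αQ/(ρcₚ) = 1.3×10⁻⁴ × 1.5×10⁹ / (1028 × 3900) ≈ 0.048638 m

Δh = 48.6 mm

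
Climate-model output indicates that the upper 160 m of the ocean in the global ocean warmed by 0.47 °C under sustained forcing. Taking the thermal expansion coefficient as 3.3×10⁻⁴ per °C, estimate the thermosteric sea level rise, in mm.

Δh = αΔT·H = 3.3×10⁻⁴ × 0.47 × 160 = 0.024816 m

24.8 mm of thermosteric rise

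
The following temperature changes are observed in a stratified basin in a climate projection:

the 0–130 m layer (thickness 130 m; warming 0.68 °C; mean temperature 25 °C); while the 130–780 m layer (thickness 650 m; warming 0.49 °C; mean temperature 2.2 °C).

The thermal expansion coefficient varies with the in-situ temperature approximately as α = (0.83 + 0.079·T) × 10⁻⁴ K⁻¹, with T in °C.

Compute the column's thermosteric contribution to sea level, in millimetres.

Layer 1: α = (0.83 + 0.079×25)×10⁻⁴ = 2.805×10⁻⁴ K⁻¹
Layer 2: α = (0.83 + 0.079×2.2)×10⁻⁴ = 1.0038×10⁻⁴ K⁻¹
0–130 m: 2.805×10⁻⁴ × 0.68 × 130 = 0.0247962 m
650 × 0.49 × 1.0038×10⁻⁴ = 0.03197103 m
Δh = 0.0247962 + 0.03197103 = 0.05676723 m

56.8 mm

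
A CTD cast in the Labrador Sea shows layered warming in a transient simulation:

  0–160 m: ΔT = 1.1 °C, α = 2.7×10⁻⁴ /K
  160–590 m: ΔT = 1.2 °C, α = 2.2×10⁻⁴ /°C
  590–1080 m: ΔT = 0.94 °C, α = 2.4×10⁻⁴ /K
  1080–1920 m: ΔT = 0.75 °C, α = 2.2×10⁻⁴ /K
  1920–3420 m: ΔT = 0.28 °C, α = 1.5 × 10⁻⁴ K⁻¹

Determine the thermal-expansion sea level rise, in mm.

470 mm of thermosteric rise

2.7×10⁻⁴ × 1.1 × 160 = 0.04752 m
Layer 2: 1.2 × 430 × 2.2×10⁻⁴ = 0.11352 m
590–1080 m: 490 × 2.4×10⁻⁴ × 0.94 = 0.110544 m
2.2×10⁻⁴ × 840 × 0.75 = 0.13860 m
1500 × 0.28 × 1.5×10⁻⁴ = 0.06300 m
Δh = 0.04752 + 0.11352 + 0.110544 + 0.13860 + 0.06300 = 0.473184 m ≈ 470 mm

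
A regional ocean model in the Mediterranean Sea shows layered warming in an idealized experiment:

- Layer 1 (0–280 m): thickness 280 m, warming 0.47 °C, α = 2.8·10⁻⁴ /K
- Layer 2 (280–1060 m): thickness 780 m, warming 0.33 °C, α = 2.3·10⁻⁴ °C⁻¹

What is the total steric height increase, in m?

Layer 1: 280 × 2.8×10⁻⁴ × 0.47 = 0.036848 m
780 × 0.33 × 2.3×10⁻⁴ = 0.059202 m
Δh = 0.036848 + 0.059202 = 0.09605 m

0.0961 m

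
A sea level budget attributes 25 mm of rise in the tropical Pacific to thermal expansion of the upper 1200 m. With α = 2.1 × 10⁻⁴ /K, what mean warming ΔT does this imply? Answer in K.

about 0.099 K

ΔT = Δh/(αH) = 0.025 / (2.1×10⁻⁴ × 1200) ≈ 0.09921 K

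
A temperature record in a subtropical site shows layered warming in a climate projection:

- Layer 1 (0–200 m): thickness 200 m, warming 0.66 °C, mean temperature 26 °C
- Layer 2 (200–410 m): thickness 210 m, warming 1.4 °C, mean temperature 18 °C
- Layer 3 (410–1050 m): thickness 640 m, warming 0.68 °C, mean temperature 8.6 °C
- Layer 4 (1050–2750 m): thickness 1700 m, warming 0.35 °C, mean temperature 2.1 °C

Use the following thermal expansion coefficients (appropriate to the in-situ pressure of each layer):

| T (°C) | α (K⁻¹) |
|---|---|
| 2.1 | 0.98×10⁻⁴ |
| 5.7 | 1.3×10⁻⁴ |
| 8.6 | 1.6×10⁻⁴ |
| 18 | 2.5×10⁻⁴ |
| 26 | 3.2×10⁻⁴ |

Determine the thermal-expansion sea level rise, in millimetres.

Δh ≈ 244 mm

Layer 1 at 26 °C → α = 3.2×10⁻⁴ K⁻¹
Layer 2 at 18 °C → α = 2.5×10⁻⁴ K⁻¹
Layer 3 at 8.6 °C → α = 1.6×10⁻⁴ K⁻¹
Layer 4 at 2.1 °C → α = 0.98×10⁻⁴ K⁻¹
3.2×10⁻⁴ × 200 × 0.66 = 0.04224 m
Layer 2: 210 × 2.5×10⁻⁴ × 1.4 = 0.07350 m
410–1050 m: 1.6×10⁻⁴ × 0.68 × 640 = 0.069632 m
1050–2750 m: 0.35 × 0.98×10⁻⁴ × 1700 = 0.05831 m
Δh = 0.04224 + 0.07350 + 0.069632 + 0.05831 = 0.243682 m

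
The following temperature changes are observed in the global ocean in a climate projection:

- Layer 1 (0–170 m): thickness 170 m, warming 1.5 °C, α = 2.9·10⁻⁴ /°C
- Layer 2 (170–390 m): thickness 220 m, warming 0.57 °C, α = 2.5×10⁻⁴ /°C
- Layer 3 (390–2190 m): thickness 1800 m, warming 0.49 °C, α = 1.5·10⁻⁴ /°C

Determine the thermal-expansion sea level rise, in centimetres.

0–170 m: 2.9×10⁻⁴ × 1.5 × 170 = 0.07395 m
Layer 2: 0.57 × 220 × 2.5×10⁻⁴ = 0.03135 m
390–2190 m: 1.5×10⁻⁴ × 0.49 × 1800 = 0.13230 m
Δh = 0.07395 + 0.03135 + 0.13230 = 0.23760 m

23.8 cm of thermosteric rise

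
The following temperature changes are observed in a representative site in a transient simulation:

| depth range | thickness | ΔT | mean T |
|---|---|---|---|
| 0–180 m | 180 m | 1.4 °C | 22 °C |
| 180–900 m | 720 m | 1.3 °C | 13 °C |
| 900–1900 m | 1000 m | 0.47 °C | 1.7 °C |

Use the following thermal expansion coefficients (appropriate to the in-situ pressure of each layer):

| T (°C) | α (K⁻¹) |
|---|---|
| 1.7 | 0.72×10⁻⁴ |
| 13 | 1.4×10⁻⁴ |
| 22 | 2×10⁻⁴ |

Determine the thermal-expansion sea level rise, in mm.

about 215 mm

Layer 1 at 22 °C → α = 2×10⁻⁴ K⁻¹
Layer 2 at 13 °C → α = 1.4×10⁻⁴ K⁻¹
Layer 3 at 1.7 °C → α = 0.72×10⁻⁴ K⁻¹
Layer 1: 1.4 × 180 × 2×10⁻⁴ = 0.05040 m
720 × 1.4×10⁻⁴ × 1.3 = 0.13104 m
1000 × 0.47 × 0.72×10⁻⁴ = 0.03384 m
Δh = 0.05040 + 0.13104 + 0.03384 = 0.21528 m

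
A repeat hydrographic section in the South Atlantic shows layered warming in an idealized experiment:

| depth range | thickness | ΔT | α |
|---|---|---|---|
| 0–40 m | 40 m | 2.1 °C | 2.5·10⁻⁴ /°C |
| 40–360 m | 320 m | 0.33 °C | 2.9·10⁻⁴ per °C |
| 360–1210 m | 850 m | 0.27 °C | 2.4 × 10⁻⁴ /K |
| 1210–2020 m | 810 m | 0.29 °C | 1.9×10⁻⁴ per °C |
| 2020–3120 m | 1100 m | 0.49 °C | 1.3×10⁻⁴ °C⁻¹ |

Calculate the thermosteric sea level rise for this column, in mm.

Layer 1: 40 × 2.1 × 2.5×10⁻⁴ = 0.02100 m
Layer 2: 320 × 2.9×10⁻⁴ × 0.33 = 0.030624 m
360–1210 m: 0.27 × 850 × 2.4×10⁻⁴ = 0.05508 m
Layer 4: 810 × 1.9×10⁻⁴ × 0.29 = 0.044631 m
Layer 5: 1.3×10⁻⁴ × 1100 × 0.49 = 0.07007 m
Δh = 0.02100 + 0.030624 + 0.05508 + 0.044631 + 0.07007 = 0.221405 m

Δh ≈ 220 mm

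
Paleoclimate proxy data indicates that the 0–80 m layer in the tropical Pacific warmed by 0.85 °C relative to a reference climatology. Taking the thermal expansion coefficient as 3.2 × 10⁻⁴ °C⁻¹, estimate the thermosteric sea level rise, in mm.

Δh ≈ 21.8 mm

Δh = αΔT·H = 3.2×10⁻⁴ × 0.85 × 80 = 0.02176 m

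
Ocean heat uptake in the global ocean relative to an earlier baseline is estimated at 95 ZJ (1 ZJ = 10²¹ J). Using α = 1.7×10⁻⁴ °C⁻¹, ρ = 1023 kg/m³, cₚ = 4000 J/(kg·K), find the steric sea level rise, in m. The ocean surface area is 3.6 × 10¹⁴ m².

Δh ≈ 0.0110 m

Per unit area: Q = 95×10²¹ / (3.6×10¹⁴) ≈ 2.639×10⁸ J/m²
Δh = αQ/(ρcₚ) = 1.7×10⁻⁴ × 2.639×10⁸ / (1023 × 4000) ≈ 0.010964 m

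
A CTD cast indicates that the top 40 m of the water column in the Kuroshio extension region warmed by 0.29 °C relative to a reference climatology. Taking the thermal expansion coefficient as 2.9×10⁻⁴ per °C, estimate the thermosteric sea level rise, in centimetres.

Δh = 0.34 cm

Δh = αΔT·H = 2.9×10⁻⁴ × 0.29 × 40 = 0.003364 m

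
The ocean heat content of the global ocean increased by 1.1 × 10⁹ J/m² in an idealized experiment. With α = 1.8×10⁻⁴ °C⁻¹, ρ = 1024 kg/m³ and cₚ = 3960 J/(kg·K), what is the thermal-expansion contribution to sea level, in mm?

Δh ≈ 49 mm

Δh = αQ/(ρcₚ) = 1.8×10⁻⁴ × 1.1×10⁹ / (1024 × 3960) ≈ 0.048828 m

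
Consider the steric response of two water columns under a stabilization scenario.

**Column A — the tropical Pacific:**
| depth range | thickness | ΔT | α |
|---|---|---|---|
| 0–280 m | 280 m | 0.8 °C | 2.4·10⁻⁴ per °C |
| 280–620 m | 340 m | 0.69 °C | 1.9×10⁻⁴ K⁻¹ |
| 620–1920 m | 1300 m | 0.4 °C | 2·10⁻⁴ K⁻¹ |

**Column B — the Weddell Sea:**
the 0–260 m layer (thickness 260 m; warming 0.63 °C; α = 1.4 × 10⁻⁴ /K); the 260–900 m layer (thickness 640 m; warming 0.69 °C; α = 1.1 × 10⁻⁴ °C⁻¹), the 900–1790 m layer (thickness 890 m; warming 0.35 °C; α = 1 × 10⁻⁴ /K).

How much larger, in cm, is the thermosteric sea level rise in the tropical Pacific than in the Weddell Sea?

A Layer 1: 2.4×10⁻⁴ × 0.8 × 280 = 0.05376 m
A Layer 2: 0.69 × 340 × 1.9×10⁻⁴ = 0.044574 m
A 620–1920 m: 0.4 × 1300 × 2×10⁻⁴ = 0.10400 m
A total: 0.202334 m
B 0–260 m: 0.63 × 260 × 1.4×10⁻⁴ = 0.022932 m
B 0.69 × 1.1×10⁻⁴ × 640 = 0.048576 m
B Layer 3: 1×10⁻⁴ × 0.35 × 890 = 0.03115 m
B total: 0.102658 m
Difference: 0.202334 − 0.102658 = 0.099676 m

9.97 cm larger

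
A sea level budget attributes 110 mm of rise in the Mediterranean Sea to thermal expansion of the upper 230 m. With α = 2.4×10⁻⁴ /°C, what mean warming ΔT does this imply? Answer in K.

ΔT = Δh/(αH) = 0.11 / (2.4×10⁻⁴ × 230) ≈ 1.993 K

about 1.99 K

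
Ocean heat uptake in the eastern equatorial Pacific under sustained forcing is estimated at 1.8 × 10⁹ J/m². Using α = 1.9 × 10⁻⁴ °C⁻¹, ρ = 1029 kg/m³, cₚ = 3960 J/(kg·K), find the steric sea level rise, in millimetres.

Δh ≈ 83.9 mm

Δh = αQ/(ρcₚ) = 1.9×10⁻⁴ × 1.8×10⁹ / (1029 × 3960) ≈ 0.08393 m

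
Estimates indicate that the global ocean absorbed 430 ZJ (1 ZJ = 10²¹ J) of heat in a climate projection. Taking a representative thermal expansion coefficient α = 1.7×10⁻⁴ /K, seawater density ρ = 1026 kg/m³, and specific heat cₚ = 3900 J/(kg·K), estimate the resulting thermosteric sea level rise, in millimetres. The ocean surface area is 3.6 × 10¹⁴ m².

about 51 mm

Per unit area: Q = 430×10²¹ / (3.6×10¹⁴) ≈ 1.194×10⁹ J/m²
Δh = αQ/(ρcₚ) = 1.7×10⁻⁴ × 1.194×10⁹ / (1026 × 3900) ≈ 0.050727 m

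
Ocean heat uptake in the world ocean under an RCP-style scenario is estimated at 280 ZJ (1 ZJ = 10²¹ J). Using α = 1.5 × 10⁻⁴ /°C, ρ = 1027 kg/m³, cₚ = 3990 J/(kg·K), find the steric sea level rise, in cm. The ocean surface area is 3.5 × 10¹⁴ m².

Per unit area: Q = 280×10²¹ / (3.5×10¹⁴) = 8×10⁸ J/m²
Δh = αQ/(ρcₚ) = 1.5×10⁻⁴ × 8×10⁸ / (1027 × 3990) ≈ 0.029285 m

about 2.93 cm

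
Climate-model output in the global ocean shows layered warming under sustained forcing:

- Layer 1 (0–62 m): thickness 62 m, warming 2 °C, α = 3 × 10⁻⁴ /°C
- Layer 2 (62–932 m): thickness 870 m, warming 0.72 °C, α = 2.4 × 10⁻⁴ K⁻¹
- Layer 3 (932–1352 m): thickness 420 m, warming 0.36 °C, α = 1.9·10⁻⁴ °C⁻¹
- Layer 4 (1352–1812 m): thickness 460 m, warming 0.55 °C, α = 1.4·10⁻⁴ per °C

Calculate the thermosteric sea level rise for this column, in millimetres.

252 mm of thermosteric rise

Layer 1: 2 × 3×10⁻⁴ × 62 = 0.03720 m
0.72 × 2.4×10⁻⁴ × 870 = 0.150336 m
420 × 1.9×10⁻⁴ × 0.36 = 0.028728 m
0.55 × 1.4×10⁻⁴ × 460 = 0.03542 m
Δh = 0.03720 + 0.150336 + 0.028728 + 0.03542 = 0.251684 m ≈ 252 mm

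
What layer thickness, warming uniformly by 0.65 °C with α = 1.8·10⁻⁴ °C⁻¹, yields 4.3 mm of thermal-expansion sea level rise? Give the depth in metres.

H = Δh/(αΔT) = 0.0043 / (1.8×10⁻⁴ × 0.65) ≈ 36.75 m

about 36.8 m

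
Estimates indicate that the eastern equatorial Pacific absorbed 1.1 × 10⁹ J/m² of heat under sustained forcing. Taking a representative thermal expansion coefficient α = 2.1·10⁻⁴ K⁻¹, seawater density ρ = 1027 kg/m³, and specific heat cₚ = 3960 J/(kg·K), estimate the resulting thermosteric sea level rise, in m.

Δh = 0.0568 m

Δh = αQ/(ρcₚ) = 2.1×10⁻⁴ × 1.1×10⁹ / (1027 × 3960) ≈ 0.05680 m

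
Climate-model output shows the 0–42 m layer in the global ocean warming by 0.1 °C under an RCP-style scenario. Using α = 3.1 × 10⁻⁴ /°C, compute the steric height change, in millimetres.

1.3 mm

Δh = αΔT·H = 3.1×10⁻⁴ × 0.1 × 42 = 0.001302 m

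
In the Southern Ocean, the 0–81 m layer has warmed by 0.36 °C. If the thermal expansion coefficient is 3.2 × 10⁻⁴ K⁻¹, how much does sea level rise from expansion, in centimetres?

Δh = αΔT·H = 3.2×10⁻⁴ × 0.36 × 81 = 0.0093312 m

about 0.933 cm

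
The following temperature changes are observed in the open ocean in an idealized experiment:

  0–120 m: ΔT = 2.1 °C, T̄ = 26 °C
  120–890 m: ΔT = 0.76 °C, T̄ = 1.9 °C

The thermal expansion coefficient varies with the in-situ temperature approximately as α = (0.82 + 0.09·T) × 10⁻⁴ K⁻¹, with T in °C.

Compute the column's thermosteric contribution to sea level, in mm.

140 mm of thermosteric rise

Layer 1: α = (0.82 + 0.09×26)×10⁻⁴ = 3.16×10⁻⁴ K⁻¹
Layer 2: α = (0.82 + 0.09×1.9)×10⁻⁴ = 0.991×10⁻⁴ K⁻¹
Layer 1: 2.1 × 120 × 3.16×10⁻⁴ = 0.079632 m
Layer 2: 0.76 × 0.991×10⁻⁴ × 770 = 0.05799332 m
Δh = 0.079632 + 0.05799332 = 0.13762532 m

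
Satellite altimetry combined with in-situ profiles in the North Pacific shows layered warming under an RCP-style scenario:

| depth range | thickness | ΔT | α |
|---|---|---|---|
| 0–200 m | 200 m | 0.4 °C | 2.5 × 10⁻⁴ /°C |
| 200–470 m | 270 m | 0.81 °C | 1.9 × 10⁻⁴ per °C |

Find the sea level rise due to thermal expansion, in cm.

200 × 0.4 × 2.5×10⁻⁴ = 0.02000 m
Layer 2: 1.9×10⁻⁴ × 0.81 × 270 = 0.041553 m
Δh = 0.02000 + 0.041553 = 0.061553 m

Δh ≈ 6.16 cm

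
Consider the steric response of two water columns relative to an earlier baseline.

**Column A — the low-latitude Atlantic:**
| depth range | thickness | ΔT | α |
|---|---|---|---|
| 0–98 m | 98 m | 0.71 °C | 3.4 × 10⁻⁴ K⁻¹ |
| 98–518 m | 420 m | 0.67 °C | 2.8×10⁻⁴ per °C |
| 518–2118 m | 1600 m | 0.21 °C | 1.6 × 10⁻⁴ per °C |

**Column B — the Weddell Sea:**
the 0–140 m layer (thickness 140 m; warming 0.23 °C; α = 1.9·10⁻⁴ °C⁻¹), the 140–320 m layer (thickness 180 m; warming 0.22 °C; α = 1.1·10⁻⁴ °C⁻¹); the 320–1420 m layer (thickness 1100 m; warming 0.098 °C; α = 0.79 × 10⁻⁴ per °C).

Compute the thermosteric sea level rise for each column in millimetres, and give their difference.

A 3.4×10⁻⁴ × 0.71 × 98 = 0.0236572 m
A 0.67 × 2.8×10⁻⁴ × 420 = 0.078792 m
A 518–2118 m: 1600 × 1.6×10⁻⁴ × 0.21 = 0.05376 m
A total: 0.1562092 m
B 0.23 × 1.9×10⁻⁴ × 140 = 0.006118 m
B 140–320 m: 1.1×10⁻⁴ × 0.22 × 180 = 0.004356 m
B Layer 3: 0.098 × 0.79×10⁻⁴ × 1100 = 0.0085162 m
B total: 0.0189902 m
Difference: 0.1562092 − 0.0189902 = 0.137219 m

A: 156 mm; B: 19.0 mm; difference 137 mm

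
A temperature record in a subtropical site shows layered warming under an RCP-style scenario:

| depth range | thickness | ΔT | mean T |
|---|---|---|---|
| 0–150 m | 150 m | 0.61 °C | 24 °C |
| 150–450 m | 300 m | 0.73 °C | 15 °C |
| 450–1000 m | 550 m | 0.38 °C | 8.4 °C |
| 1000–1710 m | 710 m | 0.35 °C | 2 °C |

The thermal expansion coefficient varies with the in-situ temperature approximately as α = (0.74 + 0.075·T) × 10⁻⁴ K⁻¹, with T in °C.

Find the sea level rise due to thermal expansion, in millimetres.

about 115 mm

Layer 1: α = (0.74 + 0.075×24)×10⁻⁴ = 2.54×10⁻⁴ K⁻¹
Layer 2: α = (0.74 + 0.075×15)×10⁻⁴ = 1.865×10⁻⁴ K⁻¹
Layer 3: α = (0.74 + 0.075×8.4)×10⁻⁴ = 1.37×10⁻⁴ K⁻¹
Layer 4: α = (0.74 + 0.075×2)×10⁻⁴ = 0.89×10⁻⁴ K⁻¹
0–150 m: 150 × 2.54×10⁻⁴ × 0.61 = 0.023241 m
150–450 m: 1.865×10⁻⁴ × 300 × 0.73 = 0.0408435 m
0.38 × 550 × 1.37×10⁻⁴ = 0.028633 m
Layer 4: 0.89×10⁻⁴ × 710 × 0.35 = 0.0221165 m
Δh = 0.023241 + 0.0408435 + 0.028633 + 0.0221165 = 0.114834 m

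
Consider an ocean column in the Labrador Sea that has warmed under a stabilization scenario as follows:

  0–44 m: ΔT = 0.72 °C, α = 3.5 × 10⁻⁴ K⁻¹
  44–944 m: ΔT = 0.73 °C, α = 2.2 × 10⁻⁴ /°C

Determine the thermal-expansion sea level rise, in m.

0–44 m: 44 × 0.72 × 3.5×10⁻⁴ = 0.011088 m
2.2×10⁻⁴ × 0.73 × 900 = 0.14454 m
Δh = 0.011088 + 0.14454 = 0.155628 m

about 0.16 m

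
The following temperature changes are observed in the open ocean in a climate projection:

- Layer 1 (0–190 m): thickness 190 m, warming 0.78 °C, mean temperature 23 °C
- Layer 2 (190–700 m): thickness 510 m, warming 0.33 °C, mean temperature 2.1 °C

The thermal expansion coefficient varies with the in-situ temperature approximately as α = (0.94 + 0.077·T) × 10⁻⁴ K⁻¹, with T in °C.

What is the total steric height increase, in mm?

Layer 1: α = (0.94 + 0.077×23)×10⁻⁴ = 2.711×10⁻⁴ K⁻¹
Layer 2: α = (0.94 + 0.077×2.1)×10⁻⁴ = 1.1017×10⁻⁴ K⁻¹
2.711×10⁻⁴ × 190 × 0.78 = 0.04017702 m
190–700 m: 1.1017×10⁻⁴ × 510 × 0.33 = 0.018541611 m
Δh = 0.04017702 + 0.018541611 = 0.058718631 m ≈ 59 mm

Δh = 59 mm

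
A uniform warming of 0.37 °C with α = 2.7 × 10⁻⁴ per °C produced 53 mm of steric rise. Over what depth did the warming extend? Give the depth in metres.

531 m

H = Δh/(αΔT) = 0.053 / (2.7×10⁻⁴ × 0.37) ≈ 530.5 m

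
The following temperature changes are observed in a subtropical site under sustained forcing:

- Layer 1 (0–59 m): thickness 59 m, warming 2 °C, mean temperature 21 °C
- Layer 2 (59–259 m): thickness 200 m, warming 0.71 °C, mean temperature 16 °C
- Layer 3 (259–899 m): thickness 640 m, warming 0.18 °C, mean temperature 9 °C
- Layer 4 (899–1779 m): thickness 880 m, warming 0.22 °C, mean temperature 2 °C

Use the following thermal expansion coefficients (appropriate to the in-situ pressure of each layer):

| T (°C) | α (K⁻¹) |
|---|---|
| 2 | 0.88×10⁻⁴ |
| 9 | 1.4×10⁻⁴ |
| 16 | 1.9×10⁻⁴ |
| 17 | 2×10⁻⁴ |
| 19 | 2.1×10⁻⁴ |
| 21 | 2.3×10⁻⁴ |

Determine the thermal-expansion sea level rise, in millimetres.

Layer 1 at 21 °C → α = 2.3×10⁻⁴ K⁻¹
Layer 2 at 16 °C → α = 1.9×10⁻⁴ K⁻¹
Layer 3 at 9 °C → α = 1.4×10⁻⁴ K⁻¹
Layer 4 at 2 °C → α = 0.88×10⁻⁴ K⁻¹
Layer 1: 2 × 59 × 2.3×10⁻⁴ = 0.02714 m
Layer 2: 0.71 × 200 × 1.9×10⁻⁴ = 0.02698 m
640 × 0.18 × 1.4×10⁻⁴ = 0.016128 m
Layer 4: 880 × 0.88×10⁻⁴ × 0.22 = 0.0170368 m
Δh = 0.02714 + 0.02698 + 0.016128 + 0.0170368 = 0.0872848 m

87.3 mm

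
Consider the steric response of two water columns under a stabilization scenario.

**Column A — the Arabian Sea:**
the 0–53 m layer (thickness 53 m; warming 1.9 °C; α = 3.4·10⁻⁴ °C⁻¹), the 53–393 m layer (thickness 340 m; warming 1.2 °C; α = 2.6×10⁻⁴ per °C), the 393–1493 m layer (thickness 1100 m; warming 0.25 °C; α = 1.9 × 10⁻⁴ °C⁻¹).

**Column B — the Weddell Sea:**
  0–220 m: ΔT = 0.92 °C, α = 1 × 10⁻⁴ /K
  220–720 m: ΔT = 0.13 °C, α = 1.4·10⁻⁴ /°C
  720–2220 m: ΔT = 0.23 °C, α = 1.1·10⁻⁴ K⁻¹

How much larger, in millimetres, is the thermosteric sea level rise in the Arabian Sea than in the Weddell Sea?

A 53 × 3.4×10⁻⁴ × 1.9 = 0.034238 m
A 53–393 m: 1.2 × 340 × 2.6×10⁻⁴ = 0.10608 m
A 393–1493 m: 0.25 × 1.9×10⁻⁴ × 1100 = 0.05225 m
A total: 0.192568 m
B 0–220 m: 220 × 0.92 × 1×10⁻⁴ = 0.02024 m
B 220–720 m: 500 × 0.13 × 1.4×10⁻⁴ = 0.00910 m
B 720–2220 m: 1.1×10⁻⁴ × 1500 × 0.23 = 0.03795 m
B total: 0.06729 m
Difference: 0.192568 − 0.06729 = 0.125278 m

125 mm larger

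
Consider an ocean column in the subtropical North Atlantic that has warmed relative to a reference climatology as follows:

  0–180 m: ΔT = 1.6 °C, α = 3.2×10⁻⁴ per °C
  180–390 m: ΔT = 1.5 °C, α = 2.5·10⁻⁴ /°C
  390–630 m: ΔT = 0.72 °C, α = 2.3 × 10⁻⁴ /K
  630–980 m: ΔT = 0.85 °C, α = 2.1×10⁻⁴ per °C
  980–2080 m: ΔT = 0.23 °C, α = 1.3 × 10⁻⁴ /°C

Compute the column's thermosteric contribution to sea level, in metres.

about 0.306 m

0–180 m: 1.6 × 180 × 3.2×10⁻⁴ = 0.09216 m
Layer 2: 210 × 1.5 × 2.5×10⁻⁴ = 0.07875 m
Layer 3: 240 × 0.72 × 2.3×10⁻⁴ = 0.039744 m
630–980 m: 0.85 × 2.1×10⁻⁴ × 350 = 0.062475 m
Layer 5: 1.3×10⁻⁴ × 0.23 × 1100 = 0.03289 m
Δh = 0.09216 + 0.07875 + 0.039744 + 0.062475 + 0.03289 = 0.306019 m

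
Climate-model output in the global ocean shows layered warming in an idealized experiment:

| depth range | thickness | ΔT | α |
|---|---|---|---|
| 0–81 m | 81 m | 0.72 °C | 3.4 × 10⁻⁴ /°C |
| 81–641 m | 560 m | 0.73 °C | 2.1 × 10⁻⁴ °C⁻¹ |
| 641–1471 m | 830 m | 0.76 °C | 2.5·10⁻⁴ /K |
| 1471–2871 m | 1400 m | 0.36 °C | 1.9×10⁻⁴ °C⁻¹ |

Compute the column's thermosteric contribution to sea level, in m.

Layer 1: 81 × 0.72 × 3.4×10⁻⁴ = 0.0198288 m
81–641 m: 0.73 × 560 × 2.1×10⁻⁴ = 0.085848 m
641–1471 m: 0.76 × 2.5×10⁻⁴ × 830 = 0.15770 m
0.36 × 1.9×10⁻⁴ × 1400 = 0.09576 m
Δh = 0.0198288 + 0.085848 + 0.15770 + 0.09576 = 0.3591368 m ≈ 0.359 m

0.359 m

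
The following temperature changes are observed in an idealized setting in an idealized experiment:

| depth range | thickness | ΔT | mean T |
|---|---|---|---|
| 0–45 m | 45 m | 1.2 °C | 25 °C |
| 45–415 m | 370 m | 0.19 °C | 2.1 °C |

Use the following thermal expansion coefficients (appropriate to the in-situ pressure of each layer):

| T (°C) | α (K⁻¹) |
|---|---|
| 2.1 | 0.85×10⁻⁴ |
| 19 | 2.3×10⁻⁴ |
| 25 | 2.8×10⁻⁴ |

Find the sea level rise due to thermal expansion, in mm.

Layer 1 at 25 °C → α = 2.8×10⁻⁴ K⁻¹
Layer 2 at 2.1 °C → α = 0.85×10⁻⁴ K⁻¹
2.8×10⁻⁴ × 45 × 1.2 = 0.01512 m
45–415 m: 370 × 0.85×10⁻⁴ × 0.19 = 0.0059755 m
Δh = 0.01512 + 0.0059755 = 0.0210955 m

21 mm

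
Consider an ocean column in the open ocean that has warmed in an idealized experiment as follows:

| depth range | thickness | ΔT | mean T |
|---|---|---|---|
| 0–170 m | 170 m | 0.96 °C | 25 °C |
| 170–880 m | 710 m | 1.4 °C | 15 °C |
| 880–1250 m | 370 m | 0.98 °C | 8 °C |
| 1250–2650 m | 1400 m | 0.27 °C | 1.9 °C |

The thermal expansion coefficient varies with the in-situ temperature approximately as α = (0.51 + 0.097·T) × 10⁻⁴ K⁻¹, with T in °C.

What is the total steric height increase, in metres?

0.316 m

Layer 1: α = (0.51 + 0.097×25)×10⁻⁴ = 2.935×10⁻⁴ K⁻¹
Layer 2: α = (0.51 + 0.097×15)×10⁻⁴ = 1.965×10⁻⁴ K⁻¹
Layer 3: α = (0.51 + 0.097×8)×10⁻⁴ = 1.286×10⁻⁴ K⁻¹
Layer 4: α = (0.51 + 0.097×1.9)×10⁻⁴ = 0.6943×10⁻⁴ K⁻¹
0–170 m: 170 × 0.96 × 2.935×10⁻⁴ = 0.0478992 m
170–880 m: 1.4 × 1.965×10⁻⁴ × 710 = 0.195321 m
1.286×10⁻⁴ × 0.98 × 370 = 0.04663036 m
1250–2650 m: 0.27 × 1400 × 0.6943×10⁻⁴ = 0.02624454 m
Δh = 0.0478992 + 0.195321 + 0.04663036 + 0.02624454 = 0.3160951 m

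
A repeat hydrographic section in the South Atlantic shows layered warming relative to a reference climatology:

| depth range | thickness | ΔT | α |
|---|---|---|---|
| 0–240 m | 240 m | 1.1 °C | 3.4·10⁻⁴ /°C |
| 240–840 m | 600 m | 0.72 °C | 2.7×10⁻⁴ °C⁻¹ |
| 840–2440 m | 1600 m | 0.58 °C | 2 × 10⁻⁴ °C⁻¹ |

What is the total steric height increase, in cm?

about 39.2 cm

0–240 m: 3.4×10⁻⁴ × 1.1 × 240 = 0.08976 m
600 × 2.7×10⁻⁴ × 0.72 = 0.11664 m
840–2440 m: 0.58 × 2×10⁻⁴ × 1600 = 0.18560 m
Δh = 0.08976 + 0.11664 + 0.18560 = 0.39200 m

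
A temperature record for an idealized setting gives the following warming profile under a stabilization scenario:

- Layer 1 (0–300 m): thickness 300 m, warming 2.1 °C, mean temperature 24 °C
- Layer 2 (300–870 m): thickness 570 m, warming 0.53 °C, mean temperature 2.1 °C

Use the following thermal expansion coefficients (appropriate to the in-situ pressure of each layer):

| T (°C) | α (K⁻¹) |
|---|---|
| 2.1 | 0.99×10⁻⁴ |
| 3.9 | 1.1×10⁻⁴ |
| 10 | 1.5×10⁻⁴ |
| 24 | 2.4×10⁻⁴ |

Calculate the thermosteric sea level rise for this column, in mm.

Layer 1 at 24 °C → α = 2.4×10⁻⁴ K⁻¹
Layer 2 at 2.1 °C → α = 0.99×10⁻⁴ K⁻¹
2.4×10⁻⁴ × 300 × 2.1 = 0.15120 m
Layer 2: 570 × 0.99×10⁻⁴ × 0.53 = 0.0299079 m
Δh = 0.15120 + 0.0299079 = 0.1811079 m

181 mm of thermosteric rise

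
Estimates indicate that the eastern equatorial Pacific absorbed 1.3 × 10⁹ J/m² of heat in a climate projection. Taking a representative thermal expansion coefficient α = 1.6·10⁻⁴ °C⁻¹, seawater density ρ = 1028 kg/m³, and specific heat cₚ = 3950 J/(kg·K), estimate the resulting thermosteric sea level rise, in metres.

0.051 m

Δh = αQ/(ρcₚ) = 1.6×10⁻⁴ × 1.3×10⁹ / (1028 × 3950) ≈ 0.051224 m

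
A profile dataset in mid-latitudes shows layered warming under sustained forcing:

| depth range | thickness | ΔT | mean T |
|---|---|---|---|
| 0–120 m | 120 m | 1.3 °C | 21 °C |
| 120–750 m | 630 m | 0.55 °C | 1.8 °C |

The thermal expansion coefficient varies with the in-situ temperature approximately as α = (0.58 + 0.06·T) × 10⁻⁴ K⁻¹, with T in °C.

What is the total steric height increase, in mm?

Layer 1: α = (0.58 + 0.06×21)×10⁻⁴ = 1.84×10⁻⁴ K⁻¹
Layer 2: α = (0.58 + 0.06×1.8)×10⁻⁴ = 0.688×10⁻⁴ K⁻¹
120 × 1.3 × 1.84×10⁻⁴ = 0.028704 m
120–750 m: 0.688×10⁻⁴ × 630 × 0.55 = 0.0238392 m
Δh = 0.028704 + 0.0238392 = 0.0525432 m

53 mm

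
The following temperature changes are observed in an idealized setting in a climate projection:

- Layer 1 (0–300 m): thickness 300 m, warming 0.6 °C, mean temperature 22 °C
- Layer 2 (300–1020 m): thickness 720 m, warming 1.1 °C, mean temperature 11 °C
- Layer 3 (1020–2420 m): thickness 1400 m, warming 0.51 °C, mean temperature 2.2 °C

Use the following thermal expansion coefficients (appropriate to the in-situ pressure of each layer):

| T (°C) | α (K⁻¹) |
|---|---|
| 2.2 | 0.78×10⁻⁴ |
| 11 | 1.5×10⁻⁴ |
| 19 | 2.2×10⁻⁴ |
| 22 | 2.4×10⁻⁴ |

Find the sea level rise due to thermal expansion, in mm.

Layer 1 at 22 °C → α = 2.4×10⁻⁴ K⁻¹
Layer 2 at 11 °C → α = 1.5×10⁻⁴ K⁻¹
Layer 3 at 2.2 °C → α = 0.78×10⁻⁴ K⁻¹
0.6 × 2.4×10⁻⁴ × 300 = 0.04320 m
Layer 2: 1.5×10⁻⁴ × 1.1 × 720 = 0.11880 m
1020–2420 m: 0.51 × 1400 × 0.78×10⁻⁴ = 0.055692 m
Δh = 0.04320 + 0.11880 + 0.055692 = 0.217692 m

218 mm of thermosteric rise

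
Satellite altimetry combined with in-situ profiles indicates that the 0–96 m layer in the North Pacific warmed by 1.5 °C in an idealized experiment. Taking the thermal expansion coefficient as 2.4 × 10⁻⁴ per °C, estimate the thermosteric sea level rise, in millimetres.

34.6 mm of thermosteric rise

Δh = αΔT·H = 2.4×10⁻⁴ × 1.5 × 96 = 0.03456 m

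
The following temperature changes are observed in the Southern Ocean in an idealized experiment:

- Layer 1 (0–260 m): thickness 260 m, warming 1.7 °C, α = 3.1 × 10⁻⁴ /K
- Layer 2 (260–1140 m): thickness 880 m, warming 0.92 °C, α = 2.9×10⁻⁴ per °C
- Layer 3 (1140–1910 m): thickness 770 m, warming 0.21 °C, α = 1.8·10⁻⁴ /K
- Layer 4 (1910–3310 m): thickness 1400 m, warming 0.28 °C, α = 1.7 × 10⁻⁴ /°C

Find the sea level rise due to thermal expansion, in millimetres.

Δh ≈ 470 mm

1.7 × 260 × 3.1×10⁻⁴ = 0.13702 m
260–1140 m: 2.9×10⁻⁴ × 0.92 × 880 = 0.234784 m
1140–1910 m: 0.21 × 1.8×10⁻⁴ × 770 = 0.029106 m
1.7×10⁻⁴ × 1400 × 0.28 = 0.06664 m
Δh = 0.13702 + 0.234784 + 0.029106 + 0.06664 = 0.46755 m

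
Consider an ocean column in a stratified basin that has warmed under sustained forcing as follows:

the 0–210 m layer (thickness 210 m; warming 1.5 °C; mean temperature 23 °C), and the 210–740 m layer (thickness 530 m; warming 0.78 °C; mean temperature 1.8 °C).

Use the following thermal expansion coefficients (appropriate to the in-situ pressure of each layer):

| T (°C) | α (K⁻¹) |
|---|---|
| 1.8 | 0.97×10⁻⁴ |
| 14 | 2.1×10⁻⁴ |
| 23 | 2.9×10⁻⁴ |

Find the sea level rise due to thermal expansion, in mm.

Δh ≈ 131 mm

Layer 1 at 23 °C → α = 2.9×10⁻⁴ K⁻¹
Layer 2 at 1.8 °C → α = 0.97×10⁻⁴ K⁻¹
1.5 × 2.9×10⁻⁴ × 210 = 0.09135 m
530 × 0.78 × 0.97×10⁻⁴ = 0.0400998 m
Δh = 0.09135 + 0.0400998 = 0.1314498 m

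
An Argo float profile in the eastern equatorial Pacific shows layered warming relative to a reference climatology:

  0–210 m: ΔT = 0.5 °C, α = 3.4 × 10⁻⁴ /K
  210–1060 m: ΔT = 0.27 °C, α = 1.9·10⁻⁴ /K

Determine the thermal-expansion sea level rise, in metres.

210 × 3.4×10⁻⁴ × 0.5 = 0.03570 m
Layer 2: 1.9×10⁻⁴ × 0.27 × 850 = 0.043605 m
Δh = 0.03570 + 0.043605 = 0.079305 m

Δh ≈ 0.0793 m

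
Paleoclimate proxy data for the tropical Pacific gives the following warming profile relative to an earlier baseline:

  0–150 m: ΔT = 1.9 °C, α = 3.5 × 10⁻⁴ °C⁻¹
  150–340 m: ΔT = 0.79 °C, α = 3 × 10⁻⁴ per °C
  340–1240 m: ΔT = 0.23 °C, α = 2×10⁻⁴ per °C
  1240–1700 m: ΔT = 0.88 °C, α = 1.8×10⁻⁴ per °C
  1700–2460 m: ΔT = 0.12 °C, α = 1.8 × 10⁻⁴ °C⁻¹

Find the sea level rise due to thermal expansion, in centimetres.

about 27.5 cm

1.9 × 3.5×10⁻⁴ × 150 = 0.09975 m
190 × 0.79 × 3×10⁻⁴ = 0.04503 m
340–1240 m: 2×10⁻⁴ × 900 × 0.23 = 0.04140 m
Layer 4: 0.88 × 1.8×10⁻⁴ × 460 = 0.072864 m
1700–2460 m: 0.12 × 760 × 1.8×10⁻⁴ = 0.016416 m
Δh = 0.09975 + 0.04503 + 0.04140 + 0.072864 + 0.016416 = 0.27546 m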